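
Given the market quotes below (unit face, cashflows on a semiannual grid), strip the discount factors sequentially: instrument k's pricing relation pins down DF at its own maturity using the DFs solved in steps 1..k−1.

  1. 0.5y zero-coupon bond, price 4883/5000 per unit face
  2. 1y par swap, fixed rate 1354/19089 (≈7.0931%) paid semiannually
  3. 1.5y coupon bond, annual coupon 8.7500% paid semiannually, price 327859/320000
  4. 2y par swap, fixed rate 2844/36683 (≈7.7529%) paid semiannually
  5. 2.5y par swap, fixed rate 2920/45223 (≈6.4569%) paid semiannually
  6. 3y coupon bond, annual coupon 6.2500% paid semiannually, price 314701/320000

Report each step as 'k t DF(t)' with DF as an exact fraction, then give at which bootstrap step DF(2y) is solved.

1 1/2 4883/5000
2 1 9323/10000
3 3/2 1127/1250
4 2 4289/5000
5 5/2 427/500
6 3 4083/5000
DF(2y) is solved at step 4

step 1 [0.5y] zero: DF = P = 4883/5000 ≈ 0.976600
step 2 [1y] swap r/2=677/19089: DF=(1 − 677/19089·(0.976600))/(1+677/19089) = 9323/10000 ≈ 0.932300
step 3 [1.5y] bond c/2=7/160: DF=(327859/320000 − 7/160·(0.976600+0.932300))/(1+7/160) = 1127/1250 ≈ 0.901600
step 4 [2y] swap r/2=1422/36683: DF=(1 − 1422/36683·(0.976600+0.932300+0.901600))/(1+1422/36683) = 4289/5000 ≈ 0.857800
step 5 [2.5y] swap r/2=1460/45223: DF=(1 − 1460/45223·(0.976600+0.932300+0.901600+0.857800))/(1+1460/45223) = 427/500 ≈ 0.854000
step 6 [3y] bond c/2=1/32: DF=(314701/320000 − 1/32·(0.976600+0.932300+0.901600+0.857800+0.854000))/(1+1/32) = 4083/5000 ≈ 0.816600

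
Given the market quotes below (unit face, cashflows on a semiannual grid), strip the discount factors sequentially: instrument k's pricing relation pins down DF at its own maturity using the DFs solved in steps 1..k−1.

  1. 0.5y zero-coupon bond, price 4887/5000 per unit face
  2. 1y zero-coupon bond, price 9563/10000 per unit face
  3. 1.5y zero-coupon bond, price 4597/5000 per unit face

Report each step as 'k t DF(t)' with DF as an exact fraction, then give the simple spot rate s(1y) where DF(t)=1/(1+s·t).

step 1 [0.5y] zero: DF = P = 4887/5000 ≈ 0.977400
step 2 [1y] zero: DF = P = 9563/10000 ≈ 0.956300
step 3 [1.5y] zero: DF = P = 4597/5000 ≈ 0.919400

1 1/2 4887/5000
2 1 9563/10000
3 3/2 4597/5000
s(1y) = (1/(9563/10000) − 1)/(1) = 437/9563 ≈ 4.5697%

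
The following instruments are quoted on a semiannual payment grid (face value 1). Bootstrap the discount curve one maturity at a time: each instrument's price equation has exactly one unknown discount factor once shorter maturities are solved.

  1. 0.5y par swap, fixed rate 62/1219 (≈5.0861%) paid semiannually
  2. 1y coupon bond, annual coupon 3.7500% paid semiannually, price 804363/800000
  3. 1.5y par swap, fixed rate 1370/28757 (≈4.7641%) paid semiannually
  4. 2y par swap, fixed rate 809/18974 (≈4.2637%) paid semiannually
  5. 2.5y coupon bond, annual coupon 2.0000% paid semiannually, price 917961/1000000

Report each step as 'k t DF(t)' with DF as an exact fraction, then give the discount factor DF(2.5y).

1 1/2 1219/1250
2 1 969/1000
3 3/2 1863/2000
4 2 9191/10000
5 5/2 8713/10000
DF(2.5y) = 8713/10000 ≈ 0.871300

step 1 [0.5y] swap r/2=31/1219: DF=(1 − 31/1219·(0))/(1+31/1219) = 1219/1250 ≈ 0.975200
step 2 [1y] bond c/2=3/160: DF=(804363/800000 − 3/160·(0.975200))/(1+3/160) = 969/1000 ≈ 0.969000
step 3 [1.5y] swap r/2=685/28757: DF=(1 − 685/28757·(0.975200+0.969000))/(1+685/28757) = 1863/2000 ≈ 0.931500
step 4 [2y] swap r/2=809/37948: DF=(1 − 809/37948·(0.975200+0.969000+0.931500))/(1+809/37948) = 9191/10000 ≈ 0.919100
step 5 [2.5y] bond c/2=1/100: DF=(917961/1000000 − 1/100·(0.975200+0.969000+0.931500+0.919100))/(1+1/100) = 8713/10000 ≈ 0.871300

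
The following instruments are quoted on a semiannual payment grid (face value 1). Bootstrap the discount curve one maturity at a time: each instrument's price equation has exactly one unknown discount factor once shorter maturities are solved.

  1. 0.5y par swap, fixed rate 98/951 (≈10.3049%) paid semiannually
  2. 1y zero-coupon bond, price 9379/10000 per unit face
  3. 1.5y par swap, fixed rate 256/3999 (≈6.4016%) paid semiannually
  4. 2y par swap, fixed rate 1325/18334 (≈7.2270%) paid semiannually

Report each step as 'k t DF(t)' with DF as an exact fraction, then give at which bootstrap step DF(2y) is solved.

1 1/2 951/1000
2 1 9379/10000
3 3/2 569/625
4 2 347/400
DF(2y) is solved at step 4

step 1 [0.5y] swap r/2=49/951: DF=(1 − 49/951·(0))/(1+49/951) = 951/1000 ≈ 0.951000
step 2 [1y] zero: DF = P = 9379/10000 ≈ 0.937900
step 3 [1.5y] swap r/2=128/3999: DF=(1 − 128/3999·(0.951000+0.937900))/(1+128/3999) = 569/625 ≈ 0.910400
step 4 [2y] swap r/2=1325/36668: DF=(1 − 1325/36668·(0.951000+0.937900+0.910400))/(1+1325/36668) = 347/400 ≈ 0.867500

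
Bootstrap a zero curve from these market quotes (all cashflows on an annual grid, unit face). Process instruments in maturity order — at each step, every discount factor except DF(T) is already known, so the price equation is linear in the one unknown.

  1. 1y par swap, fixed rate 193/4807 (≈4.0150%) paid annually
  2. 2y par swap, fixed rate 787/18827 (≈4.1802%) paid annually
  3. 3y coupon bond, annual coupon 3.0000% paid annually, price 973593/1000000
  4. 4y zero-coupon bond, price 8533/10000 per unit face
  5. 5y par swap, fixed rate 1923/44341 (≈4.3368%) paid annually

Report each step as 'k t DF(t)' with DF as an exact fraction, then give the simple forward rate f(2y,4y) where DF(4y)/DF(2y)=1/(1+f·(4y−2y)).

step 1 [1y] swap r/1=193/4807: DF=(1 − 193/4807·(0))/(1+193/4807) = 4807/5000 ≈ 0.961400
step 2 [2y] swap r/1=787/18827: DF=(1 − 787/18827·(0.961400))/(1+787/18827) = 9213/10000 ≈ 0.921300
step 3 [3y] bond c/1=3/100: DF=(973593/1000000 − 3/100·(0.961400+0.921300))/(1+3/100) = 1113/1250 ≈ 0.890400
step 4 [4y] zero: DF = P = 8533/10000 ≈ 0.853300
step 5 [5y] swap r/1=1923/44341: DF=(1 − 1923/44341·(0.961400+0.921300+0.890400+0.853300))/(1+1923/44341) = 8077/10000 ≈ 0.807700

1 1 4807/5000
2 2 9213/10000
3 3 1113/1250
4 4 8533/10000
5 5 8077/10000
f(2y,4y) = ((9213/10000)/(8533/10000) − 1)/(2) = 340/8533 ≈ 3.9845%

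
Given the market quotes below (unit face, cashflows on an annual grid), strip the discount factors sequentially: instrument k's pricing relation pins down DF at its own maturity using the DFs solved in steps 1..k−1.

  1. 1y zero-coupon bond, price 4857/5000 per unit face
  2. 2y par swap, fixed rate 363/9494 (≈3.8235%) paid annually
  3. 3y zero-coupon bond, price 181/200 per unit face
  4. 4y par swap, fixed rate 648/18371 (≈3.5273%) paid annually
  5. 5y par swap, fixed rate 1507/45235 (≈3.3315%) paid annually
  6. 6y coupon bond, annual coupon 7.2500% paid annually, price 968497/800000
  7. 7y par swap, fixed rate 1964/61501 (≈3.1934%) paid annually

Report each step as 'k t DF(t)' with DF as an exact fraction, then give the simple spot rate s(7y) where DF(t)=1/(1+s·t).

step 1 [1y] zero: DF = P = 4857/5000 ≈ 0.971400
step 2 [2y] swap r/1=363/9494: DF=(1 − 363/9494·(0.971400))/(1+363/9494) = 4637/5000 ≈ 0.927400
step 3 [3y] zero: DF = P = 181/200 ≈ 0.905000
step 4 [4y] swap r/1=648/18371: DF=(1 − 648/18371·(0.971400+0.927400+0.905000))/(1+648/18371) = 544/625 ≈ 0.870400
step 5 [5y] swap r/1=1507/45235: DF=(1 − 1507/45235·(0.971400+0.927400+0.905000+0.870400))/(1+1507/45235) = 8493/10000 ≈ 0.849300
step 6 [6y] bond c/1=29/400: DF=(968497/800000 − 29/400·(0.971400+0.927400+0.905000+0.870400+0.849300))/(1+29/400) = 823/1000 ≈ 0.823000
step 7 [7y] swap r/1=1964/61501: DF=(1 − 1964/61501·(0.971400+0.927400+0.905000+0.870400+0.849300+0.823000))/(1+1964/61501) = 2009/2500 ≈ 0.803600

1 1 4857/5000
2 2 4637/5000
3 3 181/200
4 4 544/625
5 5 8493/10000
6 6 823/1000
7 7 2009/2500
s(7y) = (1/(2009/2500) − 1)/(7) = 491/14063 ≈ 3.4914%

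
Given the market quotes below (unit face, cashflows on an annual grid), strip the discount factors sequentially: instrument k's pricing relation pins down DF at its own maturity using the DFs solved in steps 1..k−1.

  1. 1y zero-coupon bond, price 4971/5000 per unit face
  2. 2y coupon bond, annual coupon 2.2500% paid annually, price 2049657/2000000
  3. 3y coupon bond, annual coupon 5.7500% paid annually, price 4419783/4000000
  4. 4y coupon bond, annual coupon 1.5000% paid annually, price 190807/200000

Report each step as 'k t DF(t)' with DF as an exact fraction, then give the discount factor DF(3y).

step 1 [1y] zero: DF = P = 4971/5000 ≈ 0.994200
step 2 [2y] bond c/1=9/400: DF=(2049657/2000000 − 9/400·(0.994200))/(1+9/400) = 2451/2500 ≈ 0.980400
step 3 [3y] bond c/1=23/400: DF=(4419783/4000000 − 23/400·(0.994200+0.980400))/(1+23/400) = 15/16 ≈ 0.937500
step 4 [4y] bond c/1=3/200: DF=(190807/200000 − 3/200·(0.994200+0.980400+0.937500))/(1+3/200) = 8969/10000 ≈ 0.896900

1 1 4971/5000
2 2 2451/2500
3 3 15/16
4 4 8969/10000
DF(3y) = 15/16 ≈ 0.937500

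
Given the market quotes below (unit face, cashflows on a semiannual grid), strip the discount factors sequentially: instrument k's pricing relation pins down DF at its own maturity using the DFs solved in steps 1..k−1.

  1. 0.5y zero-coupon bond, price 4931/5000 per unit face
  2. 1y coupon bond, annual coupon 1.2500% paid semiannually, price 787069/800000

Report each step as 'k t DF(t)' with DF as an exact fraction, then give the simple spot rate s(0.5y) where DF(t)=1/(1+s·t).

step 1 [0.5y] zero: DF = P = 4931/5000 ≈ 0.986200
step 2 [1y] bond c/2=1/160: DF=(787069/800000 − 1/160·(0.986200))/(1+1/160) = 2429/2500 ≈ 0.971600

1 1/2 4931/5000
2 1 2429/2500
s(0.5y) = (1/(4931/5000) − 1)/(1/2) = 138/4931 ≈ 2.7986%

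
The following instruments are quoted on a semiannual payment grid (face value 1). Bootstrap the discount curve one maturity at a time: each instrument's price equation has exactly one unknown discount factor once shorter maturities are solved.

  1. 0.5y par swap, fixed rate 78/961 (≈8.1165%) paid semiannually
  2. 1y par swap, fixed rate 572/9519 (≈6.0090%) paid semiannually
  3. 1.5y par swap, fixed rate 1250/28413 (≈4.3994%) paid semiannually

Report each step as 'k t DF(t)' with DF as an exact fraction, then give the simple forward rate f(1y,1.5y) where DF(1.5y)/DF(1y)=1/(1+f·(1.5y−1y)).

1 1/2 961/1000
2 1 2357/2500
3 3/2 15/16
f(1y,1.5y) = ((2357/2500)/(15/16) − 1)/(1/2) = 106/9375 ≈ 1.1307%

step 1 [0.5y] swap r/2=39/961: DF=(1 − 39/961·(0))/(1+39/961) = 961/1000 ≈ 0.961000
step 2 [1y] swap r/2=286/9519: DF=(1 − 286/9519·(0.961000))/(1+286/9519) = 2357/2500 ≈ 0.942800
step 3 [1.5y] swap r/2=625/28413: DF=(1 − 625/28413·(0.961000+0.942800))/(1+625/28413) = 15/16 ≈ 0.937500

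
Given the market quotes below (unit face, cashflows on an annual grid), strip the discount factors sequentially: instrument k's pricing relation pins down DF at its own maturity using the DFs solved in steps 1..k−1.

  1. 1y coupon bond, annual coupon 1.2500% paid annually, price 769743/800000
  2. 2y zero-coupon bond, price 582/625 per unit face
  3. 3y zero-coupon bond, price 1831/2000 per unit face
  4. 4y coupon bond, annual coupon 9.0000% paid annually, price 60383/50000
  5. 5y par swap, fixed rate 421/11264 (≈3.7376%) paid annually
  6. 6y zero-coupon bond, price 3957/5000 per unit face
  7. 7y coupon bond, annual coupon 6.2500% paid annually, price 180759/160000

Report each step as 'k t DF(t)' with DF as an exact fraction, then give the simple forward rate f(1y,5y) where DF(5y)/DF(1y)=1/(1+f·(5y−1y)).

step 1 [1y] bond c/1=1/80: DF=(769743/800000 − 1/80·(0))/(1+1/80) = 9503/10000 ≈ 0.950300
step 2 [2y] zero: DF = P = 582/625 ≈ 0.931200
step 3 [3y] zero: DF = P = 1831/2000 ≈ 0.915500
step 4 [4y] bond c/1=9/100: DF=(60383/50000 − 9/100·(0.950300+0.931200+0.915500))/(1+9/100) = 877/1000 ≈ 0.877000
step 5 [5y] swap r/1=421/11264: DF=(1 − 421/11264·(0.950300+0.931200+0.915500+0.877000))/(1+421/11264) = 2079/2500 ≈ 0.831600
step 6 [6y] zero: DF = P = 3957/5000 ≈ 0.791400
step 7 [7y] bond c/1=1/16: DF=(180759/160000 − 1/16·(0.950300+0.931200+0.915500+0.877000+0.831600+0.791400))/(1+1/16) = 7517/10000 ≈ 0.751700

1 1 9503/10000
2 2 582/625
3 3 1831/2000
4 4 877/1000
5 5 2079/2500
6 6 3957/5000
7 7 7517/10000
f(1y,5y) = ((9503/10000)/(2079/2500) − 1)/(4) = 1187/33264 ≈ 3.5684%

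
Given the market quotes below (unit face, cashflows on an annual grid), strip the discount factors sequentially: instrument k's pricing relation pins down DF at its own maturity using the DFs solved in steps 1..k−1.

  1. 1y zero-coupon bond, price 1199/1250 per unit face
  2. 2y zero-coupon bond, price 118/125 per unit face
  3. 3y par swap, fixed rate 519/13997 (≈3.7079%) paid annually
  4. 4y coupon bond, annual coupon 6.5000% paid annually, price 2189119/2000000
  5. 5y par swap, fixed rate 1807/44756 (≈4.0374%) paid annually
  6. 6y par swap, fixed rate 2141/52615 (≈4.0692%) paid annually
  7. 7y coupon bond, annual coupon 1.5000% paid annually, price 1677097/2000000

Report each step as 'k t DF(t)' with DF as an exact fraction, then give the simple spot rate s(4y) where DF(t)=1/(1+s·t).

1 1 1199/1250
2 2 118/125
3 3 4481/5000
4 4 8569/10000
5 5 8193/10000
6 6 7859/10000
7 7 1871/2500
s(4y) = (1/(8569/10000) − 1)/(4) = 1431/34276 ≈ 4.1749%

step 1 [1y] zero: DF = P = 1199/1250 ≈ 0.959200
step 2 [2y] zero: DF = P = 118/125 ≈ 0.944000
step 3 [3y] swap r/1=519/13997: DF=(1 − 519/13997·(0.959200+0.944000))/(1+519/13997) = 4481/5000 ≈ 0.896200
step 4 [4y] bond c/1=13/200: DF=(2189119/2000000 − 13/200·(0.959200+0.944000+0.896200))/(1+13/200) = 8569/10000 ≈ 0.856900
step 5 [5y] swap r/1=1807/44756: DF=(1 − 1807/44756·(0.959200+0.944000+0.896200+0.856900))/(1+1807/44756) = 8193/10000 ≈ 0.819300
step 6 [6y] swap r/1=2141/52615: DF=(1 − 2141/52615·(0.959200+0.944000+0.896200+0.856900+0.819300))/(1+2141/52615) = 7859/10000 ≈ 0.785900
step 7 [7y] bond c/1=3/200: DF=(1677097/2000000 − 3/200·(0.959200+0.944000+0.896200+0.856900+0.819300+0.785900))/(1+3/200) = 1871/2500 ≈ 0.748400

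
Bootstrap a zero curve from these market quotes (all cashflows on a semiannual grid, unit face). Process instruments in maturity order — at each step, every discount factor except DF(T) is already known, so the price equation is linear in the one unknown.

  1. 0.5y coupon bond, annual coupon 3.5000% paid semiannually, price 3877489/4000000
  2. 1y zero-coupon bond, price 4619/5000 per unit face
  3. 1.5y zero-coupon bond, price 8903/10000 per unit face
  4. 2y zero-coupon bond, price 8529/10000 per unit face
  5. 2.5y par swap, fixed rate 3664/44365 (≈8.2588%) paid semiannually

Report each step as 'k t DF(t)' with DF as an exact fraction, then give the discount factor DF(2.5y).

1 1/2 9527/10000
2 1 4619/5000
3 3/2 8903/10000
4 2 8529/10000
5 5/2 1021/1250
DF(2.5y) = 1021/1250 ≈ 0.816800

step 1 [0.5y] bond c/2=7/400: DF=(3877489/4000000 − 7/400·(0))/(1+7/400) = 9527/10000 ≈ 0.952700
step 2 [1y] zero: DF = P = 4619/5000 ≈ 0.923800
step 3 [1.5y] zero: DF = P = 8903/10000 ≈ 0.890300
step 4 [2y] zero: DF = P = 8529/10000 ≈ 0.852900
step 5 [2.5y] swap r/2=1832/44365: DF=(1 − 1832/44365·(0.952700+0.923800+0.890300+0.852900))/(1+1832/44365) = 1021/1250 ≈ 0.816800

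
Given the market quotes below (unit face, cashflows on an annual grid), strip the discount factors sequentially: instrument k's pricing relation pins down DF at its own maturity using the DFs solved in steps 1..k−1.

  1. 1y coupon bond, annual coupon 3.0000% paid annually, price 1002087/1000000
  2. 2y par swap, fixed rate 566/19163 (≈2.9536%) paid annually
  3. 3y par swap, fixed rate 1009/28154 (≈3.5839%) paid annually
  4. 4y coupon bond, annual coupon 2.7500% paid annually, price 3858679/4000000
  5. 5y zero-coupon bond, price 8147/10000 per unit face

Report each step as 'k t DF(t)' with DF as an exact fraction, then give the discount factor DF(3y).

1 1 9729/10000
2 2 4717/5000
3 3 8991/10000
4 4 1727/2000
5 5 8147/10000
DF(3y) = 8991/10000 ≈ 0.899100

step 1 [1y] bond c/1=3/100: DF=(1002087/1000000 − 3/100·(0))/(1+3/100) = 9729/10000 ≈ 0.972900
step 2 [2y] swap r/1=566/19163: DF=(1 − 566/19163·(0.972900))/(1+566/19163) = 4717/5000 ≈ 0.943400
step 3 [3y] swap r/1=1009/28154: DF=(1 − 1009/28154·(0.972900+0.943400))/(1+1009/28154) = 8991/10000 ≈ 0.899100
step 4 [4y] bond c/1=11/400: DF=(3858679/4000000 − 11/400·(0.972900+0.943400+0.899100))/(1+11/400) = 1727/2000 ≈ 0.863500
step 5 [5y] zero: DF = P = 8147/10000 ≈ 0.814700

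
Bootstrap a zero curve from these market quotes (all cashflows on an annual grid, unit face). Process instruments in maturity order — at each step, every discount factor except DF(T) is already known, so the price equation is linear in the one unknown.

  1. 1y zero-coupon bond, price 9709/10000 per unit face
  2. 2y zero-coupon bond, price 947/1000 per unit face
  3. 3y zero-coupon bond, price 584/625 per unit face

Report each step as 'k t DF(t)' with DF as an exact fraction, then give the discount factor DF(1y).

1 1 9709/10000
2 2 947/1000
3 3 584/625
DF(1y) = 9709/10000 ≈ 0.970900

step 1 [1y] zero: DF = P = 9709/10000 ≈ 0.970900
step 2 [2y] zero: DF = P = 947/1000 ≈ 0.947000
step 3 [3y] zero: DF = P = 584/625 ≈ 0.934400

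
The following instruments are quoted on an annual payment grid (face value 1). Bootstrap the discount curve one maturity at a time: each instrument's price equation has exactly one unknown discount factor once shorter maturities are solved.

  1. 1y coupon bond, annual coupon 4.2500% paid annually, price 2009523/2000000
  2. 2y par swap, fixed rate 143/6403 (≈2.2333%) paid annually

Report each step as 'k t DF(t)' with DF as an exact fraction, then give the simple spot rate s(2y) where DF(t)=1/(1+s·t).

1 1 4819/5000
2 2 9571/10000
s(2y) = (1/(9571/10000) − 1)/(2) = 429/19142 ≈ 2.2411%

step 1 [1y] bond c/1=17/400: DF=(2009523/2000000 − 17/400·(0))/(1+17/400) = 4819/5000 ≈ 0.963800
step 2 [2y] swap r/1=143/6403: DF=(1 − 143/6403·(0.963800))/(1+143/6403) = 9571/10000 ≈ 0.957100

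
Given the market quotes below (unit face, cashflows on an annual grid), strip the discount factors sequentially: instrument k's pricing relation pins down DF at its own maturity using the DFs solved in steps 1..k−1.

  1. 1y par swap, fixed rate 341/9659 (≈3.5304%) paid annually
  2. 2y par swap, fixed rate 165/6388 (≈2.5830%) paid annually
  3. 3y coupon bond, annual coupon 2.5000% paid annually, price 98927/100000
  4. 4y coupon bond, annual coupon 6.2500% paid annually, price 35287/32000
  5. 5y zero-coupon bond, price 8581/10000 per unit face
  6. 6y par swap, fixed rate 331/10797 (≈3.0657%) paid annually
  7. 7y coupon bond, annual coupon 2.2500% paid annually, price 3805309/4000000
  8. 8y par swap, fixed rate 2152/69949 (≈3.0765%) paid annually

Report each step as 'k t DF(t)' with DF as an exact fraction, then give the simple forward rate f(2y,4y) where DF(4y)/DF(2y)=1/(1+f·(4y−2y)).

step 1 [1y] swap r/1=341/9659: DF=(1 − 341/9659·(0))/(1+341/9659) = 9659/10000 ≈ 0.965900
step 2 [2y] swap r/1=165/6388: DF=(1 − 165/6388·(0.965900))/(1+165/6388) = 1901/2000 ≈ 0.950500
step 3 [3y] bond c/1=1/40: DF=(98927/100000 − 1/40·(0.965900+0.950500))/(1+1/40) = 574/625 ≈ 0.918400
step 4 [4y] bond c/1=1/16: DF=(35287/32000 − 1/16·(0.965900+0.950500+0.918400))/(1+1/16) = 8711/10000 ≈ 0.871100
step 5 [5y] zero: DF = P = 8581/10000 ≈ 0.858100
step 6 [6y] swap r/1=331/10797: DF=(1 − 331/10797·(0.965900+0.950500+0.918400+0.871100+0.858100))/(1+331/10797) = 1669/2000 ≈ 0.834500
step 7 [7y] bond c/1=9/400: DF=(3805309/4000000 − 9/400·(0.965900+0.950500+0.918400+0.871100+0.858100+0.834500))/(1+9/400) = 2029/2500 ≈ 0.811600
step 8 [8y] swap r/1=2152/69949: DF=(1 − 2152/69949·(0.965900+0.950500+0.918400+0.871100+0.858100+0.834500+0.811600))/(1+2152/69949) = 981/1250 ≈ 0.784800

1 1 9659/10000
2 2 1901/2000
3 3 574/625
4 4 8711/10000
5 5 8581/10000
6 6 1669/2000
7 7 2029/2500
8 8 981/1250
f(2y,4y) = ((1901/2000)/(8711/10000) − 1)/(2) = 397/8711 ≈ 4.5575%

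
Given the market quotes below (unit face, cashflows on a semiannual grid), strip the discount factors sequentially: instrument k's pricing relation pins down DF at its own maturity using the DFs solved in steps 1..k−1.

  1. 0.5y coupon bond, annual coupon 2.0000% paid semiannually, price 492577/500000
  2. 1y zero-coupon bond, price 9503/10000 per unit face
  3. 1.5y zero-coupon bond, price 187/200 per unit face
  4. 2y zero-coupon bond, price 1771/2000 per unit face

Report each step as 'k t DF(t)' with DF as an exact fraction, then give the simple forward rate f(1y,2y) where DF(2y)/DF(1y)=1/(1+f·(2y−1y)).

1 1/2 4877/5000
2 1 9503/10000
3 3/2 187/200
4 2 1771/2000
f(1y,2y) = ((9503/10000)/(1771/2000) − 1)/(1) = 648/8855 ≈ 7.3179%

step 1 [0.5y] bond c/2=1/100: DF=(492577/500000 − 1/100·(0))/(1+1/100) = 4877/5000 ≈ 0.975400
step 2 [1y] zero: DF = P = 9503/10000 ≈ 0.950300
step 3 [1.5y] zero: DF = P = 187/200 ≈ 0.935000
step 4 [2y] zero: DF = P = 1771/2000 ≈ 0.885500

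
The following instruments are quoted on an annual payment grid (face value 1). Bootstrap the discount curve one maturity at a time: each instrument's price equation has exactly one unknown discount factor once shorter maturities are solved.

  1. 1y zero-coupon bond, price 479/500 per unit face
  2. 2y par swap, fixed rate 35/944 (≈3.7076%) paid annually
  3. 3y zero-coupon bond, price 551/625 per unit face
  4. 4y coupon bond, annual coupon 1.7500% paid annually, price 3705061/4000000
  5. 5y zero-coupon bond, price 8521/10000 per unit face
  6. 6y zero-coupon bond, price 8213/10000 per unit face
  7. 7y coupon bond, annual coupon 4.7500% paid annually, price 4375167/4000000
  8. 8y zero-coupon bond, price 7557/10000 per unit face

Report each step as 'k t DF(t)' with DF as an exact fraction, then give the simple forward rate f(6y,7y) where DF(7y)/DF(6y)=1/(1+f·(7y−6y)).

1 1 479/500
2 2 93/100
3 3 551/625
4 4 8627/10000
5 5 8521/10000
6 6 8213/10000
7 7 2009/2500
8 8 7557/10000
f(6y,7y) = ((8213/10000)/(2009/2500) − 1)/(1) = 177/8036 ≈ 2.2026%

step 1 [1y] zero: DF = P = 479/500 ≈ 0.958000
step 2 [2y] swap r/1=35/944: DF=(1 − 35/944·(0.958000))/(1+35/944) = 93/100 ≈ 0.930000
step 3 [3y] zero: DF = P = 551/625 ≈ 0.881600
step 4 [4y] bond c/1=7/400: DF=(3705061/4000000 − 7/400·(0.958000+0.930000+0.881600))/(1+7/400) = 8627/10000 ≈ 0.862700
step 5 [5y] zero: DF = P = 8521/10000 ≈ 0.852100
step 6 [6y] zero: DF = P = 8213/10000 ≈ 0.821300
step 7 [7y] bond c/1=19/400: DF=(4375167/4000000 − 19/400·(0.958000+0.930000+0.881600+0.862700+0.852100+0.821300))/(1+19/400) = 2009/2500 ≈ 0.803600
step 8 [8y] zero: DF = P = 7557/10000 ≈ 0.755700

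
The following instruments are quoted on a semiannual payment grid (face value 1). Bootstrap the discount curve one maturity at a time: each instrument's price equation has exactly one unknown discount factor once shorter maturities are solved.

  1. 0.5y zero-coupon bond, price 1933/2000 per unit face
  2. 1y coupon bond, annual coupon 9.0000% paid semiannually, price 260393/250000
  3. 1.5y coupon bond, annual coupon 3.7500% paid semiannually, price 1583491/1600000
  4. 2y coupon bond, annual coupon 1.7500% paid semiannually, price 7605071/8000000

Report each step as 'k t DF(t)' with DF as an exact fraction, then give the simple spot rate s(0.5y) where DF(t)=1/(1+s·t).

step 1 [0.5y] zero: DF = P = 1933/2000 ≈ 0.966500
step 2 [1y] bond c/2=9/200: DF=(260393/250000 − 9/200·(0.966500))/(1+9/200) = 9551/10000 ≈ 0.955100
step 3 [1.5y] bond c/2=3/160: DF=(1583491/1600000 − 3/160·(0.966500+0.955100))/(1+3/160) = 9361/10000 ≈ 0.936100
step 4 [2y] bond c/2=7/800: DF=(7605071/8000000 − 7/800·(0.966500+0.955100+0.936100))/(1+7/800) = 1147/1250 ≈ 0.917600

1 1/2 1933/2000
2 1 9551/10000
3 3/2 9361/10000
4 2 1147/1250
s(0.5y) = (1/(1933/2000) − 1)/(1/2) = 134/1933 ≈ 6.9322%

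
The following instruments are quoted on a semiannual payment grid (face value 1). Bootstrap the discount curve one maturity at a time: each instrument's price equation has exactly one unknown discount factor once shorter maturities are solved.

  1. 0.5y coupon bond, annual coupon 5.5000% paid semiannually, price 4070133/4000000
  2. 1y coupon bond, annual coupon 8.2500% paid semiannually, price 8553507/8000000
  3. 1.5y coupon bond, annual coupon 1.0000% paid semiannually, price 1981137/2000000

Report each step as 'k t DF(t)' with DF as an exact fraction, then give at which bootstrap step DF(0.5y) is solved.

step 1 [0.5y] bond c/2=11/400: DF=(4070133/4000000 − 11/400·(0))/(1+11/400) = 9903/10000 ≈ 0.990300
step 2 [1y] bond c/2=33/800: DF=(8553507/8000000 − 33/800·(0.990300))/(1+33/800) = 2469/2500 ≈ 0.987600
step 3 [1.5y] bond c/2=1/200: DF=(1981137/2000000 − 1/200·(0.990300+0.987600))/(1+1/200) = 4879/5000 ≈ 0.975800

1 1/2 9903/10000
2 1 2469/2500
3 3/2 4879/5000
DF(0.5y) is solved at step 1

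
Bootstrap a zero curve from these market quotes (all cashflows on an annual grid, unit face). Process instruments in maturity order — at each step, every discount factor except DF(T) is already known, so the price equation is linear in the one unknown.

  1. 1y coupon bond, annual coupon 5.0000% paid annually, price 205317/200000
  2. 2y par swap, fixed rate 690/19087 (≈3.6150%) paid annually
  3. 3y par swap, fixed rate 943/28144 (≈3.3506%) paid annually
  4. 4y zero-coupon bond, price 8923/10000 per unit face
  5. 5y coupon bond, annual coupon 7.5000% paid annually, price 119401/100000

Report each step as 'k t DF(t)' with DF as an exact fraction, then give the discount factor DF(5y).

step 1 [1y] bond c/1=1/20: DF=(205317/200000 − 1/20·(0))/(1+1/20) = 9777/10000 ≈ 0.977700
step 2 [2y] swap r/1=690/19087: DF=(1 − 690/19087·(0.977700))/(1+690/19087) = 931/1000 ≈ 0.931000
step 3 [3y] swap r/1=943/28144: DF=(1 − 943/28144·(0.977700+0.931000))/(1+943/28144) = 9057/10000 ≈ 0.905700
step 4 [4y] zero: DF = P = 8923/10000 ≈ 0.892300
step 5 [5y] bond c/1=3/40: DF=(119401/100000 − 3/40·(0.977700+0.931000+0.905700+0.892300))/(1+3/40) = 8521/10000 ≈ 0.852100

1 1 9777/10000
2 2 931/1000
3 3 9057/10000
4 4 8923/10000
5 5 8521/10000
DF(5y) = 8521/10000 ≈ 0.852100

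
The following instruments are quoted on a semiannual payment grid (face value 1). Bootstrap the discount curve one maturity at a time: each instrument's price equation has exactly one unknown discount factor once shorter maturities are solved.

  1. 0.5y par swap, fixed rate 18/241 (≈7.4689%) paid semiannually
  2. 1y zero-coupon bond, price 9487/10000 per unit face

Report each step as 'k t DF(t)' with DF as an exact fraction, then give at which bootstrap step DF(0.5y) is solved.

step 1 [0.5y] swap r/2=9/241: DF=(1 − 9/241·(0))/(1+9/241) = 241/250 ≈ 0.964000
step 2 [1y] zero: DF = P = 9487/10000 ≈ 0.948700

1 1/2 241/250
2 1 9487/10000
DF(0.5y) is solved at step 1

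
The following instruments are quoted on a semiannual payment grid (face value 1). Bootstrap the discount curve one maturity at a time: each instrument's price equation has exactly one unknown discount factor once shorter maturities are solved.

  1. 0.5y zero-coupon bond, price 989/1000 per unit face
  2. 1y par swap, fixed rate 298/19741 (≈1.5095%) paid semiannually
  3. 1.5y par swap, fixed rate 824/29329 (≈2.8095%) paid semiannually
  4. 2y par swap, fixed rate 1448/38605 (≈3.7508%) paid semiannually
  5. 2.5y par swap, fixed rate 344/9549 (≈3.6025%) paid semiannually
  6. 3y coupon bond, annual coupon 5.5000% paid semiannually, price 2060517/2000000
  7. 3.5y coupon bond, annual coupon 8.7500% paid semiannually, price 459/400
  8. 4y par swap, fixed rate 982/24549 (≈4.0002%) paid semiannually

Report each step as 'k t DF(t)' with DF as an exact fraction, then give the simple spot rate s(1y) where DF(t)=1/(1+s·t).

1 1/2 989/1000
2 1 9851/10000
3 3/2 2397/2500
4 2 2319/2500
5 5/2 457/500
6 3 8749/10000
7 7/2 4313/5000
8 4 8527/10000
s(1y) = (1/(9851/10000) − 1)/(1) = 149/9851 ≈ 1.5125%

step 1 [0.5y] zero: DF = P = 989/1000 ≈ 0.989000
step 2 [1y] swap r/2=149/19741: DF=(1 − 149/19741·(0.989000))/(1+149/19741) = 9851/10000 ≈ 0.985100
step 3 [1.5y] swap r/2=412/29329: DF=(1 − 412/29329·(0.989000+0.985100))/(1+412/29329) = 2397/2500 ≈ 0.958800
step 4 [2y] swap r/2=724/38605: DF=(1 − 724/38605·(0.989000+0.985100+0.958800))/(1+724/38605) = 2319/2500 ≈ 0.927600
step 5 [2.5y] swap r/2=172/9549: DF=(1 − 172/9549·(0.989000+0.985100+0.958800+0.927600))/(1+172/9549) = 457/500 ≈ 0.914000
step 6 [3y] bond c/2=11/400: DF=(2060517/2000000 − 11/400·(0.989000+0.985100+0.958800+0.927600+0.914000))/(1+11/400) = 8749/10000 ≈ 0.874900
step 7 [3.5y] bond c/2=7/160: DF=(459/400 − 7/160·(0.989000+0.985100+0.958800+0.927600+0.914000+0.874900))/(1+7/160) = 4313/5000 ≈ 0.862600
step 8 [4y] swap r/2=491/24549: DF=(1 − 491/24549·(0.989000+0.985100+0.958800+0.927600+0.914000+0.874900+0.862600))/(1+491/24549) = 8527/10000 ≈ 0.852700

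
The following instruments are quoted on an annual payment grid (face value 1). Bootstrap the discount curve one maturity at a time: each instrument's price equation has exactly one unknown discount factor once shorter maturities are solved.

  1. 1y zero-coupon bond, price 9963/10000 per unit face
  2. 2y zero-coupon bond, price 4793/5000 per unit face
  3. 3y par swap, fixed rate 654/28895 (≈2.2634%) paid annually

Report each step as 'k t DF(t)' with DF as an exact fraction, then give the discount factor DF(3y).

1 1 9963/10000
2 2 4793/5000
3 3 4673/5000
DF(3y) = 4673/5000 ≈ 0.934600

step 1 [1y] zero: DF = P = 9963/10000 ≈ 0.996300
step 2 [2y] zero: DF = P = 4793/5000 ≈ 0.958600
step 3 [3y] swap r/1=654/28895: DF=(1 − 654/28895·(0.996300+0.958600))/(1+654/28895) = 4673/5000 ≈ 0.934600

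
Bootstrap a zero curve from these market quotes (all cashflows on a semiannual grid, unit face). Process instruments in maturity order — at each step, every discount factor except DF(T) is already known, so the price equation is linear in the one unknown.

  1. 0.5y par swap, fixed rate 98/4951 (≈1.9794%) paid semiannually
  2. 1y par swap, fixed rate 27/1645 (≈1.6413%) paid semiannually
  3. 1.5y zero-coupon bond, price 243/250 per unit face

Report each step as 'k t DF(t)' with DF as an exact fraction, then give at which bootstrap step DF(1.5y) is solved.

step 1 [0.5y] swap r/2=49/4951: DF=(1 − 49/4951·(0))/(1+49/4951) = 4951/5000 ≈ 0.990200
step 2 [1y] swap r/2=27/3290: DF=(1 − 27/3290·(0.990200))/(1+27/3290) = 4919/5000 ≈ 0.983800
step 3 [1.5y] zero: DF = P = 243/250 ≈ 0.972000

1 1/2 4951/5000
2 1 4919/5000
3 3/2 243/250
DF(1.5y) is solved at step 3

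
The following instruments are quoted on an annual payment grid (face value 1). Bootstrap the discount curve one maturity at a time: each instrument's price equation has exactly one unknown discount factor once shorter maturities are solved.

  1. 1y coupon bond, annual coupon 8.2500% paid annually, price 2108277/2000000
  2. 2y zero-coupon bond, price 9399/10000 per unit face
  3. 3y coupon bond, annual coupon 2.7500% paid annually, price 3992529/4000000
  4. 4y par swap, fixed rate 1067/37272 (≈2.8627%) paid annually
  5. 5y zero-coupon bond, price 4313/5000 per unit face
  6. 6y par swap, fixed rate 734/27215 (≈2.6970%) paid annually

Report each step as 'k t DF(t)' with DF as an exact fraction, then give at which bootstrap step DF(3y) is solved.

step 1 [1y] bond c/1=33/400: DF=(2108277/2000000 − 33/400·(0))/(1+33/400) = 4869/5000 ≈ 0.973800
step 2 [2y] zero: DF = P = 9399/10000 ≈ 0.939900
step 3 [3y] bond c/1=11/400: DF=(3992529/4000000 − 11/400·(0.973800+0.939900))/(1+11/400) = 4601/5000 ≈ 0.920200
step 4 [4y] swap r/1=1067/37272: DF=(1 − 1067/37272·(0.973800+0.939900+0.920200))/(1+1067/37272) = 8933/10000 ≈ 0.893300
step 5 [5y] zero: DF = P = 4313/5000 ≈ 0.862600
step 6 [6y] swap r/1=734/27215: DF=(1 − 734/27215·(0.973800+0.939900+0.920200+0.893300+0.862600))/(1+734/27215) = 2133/2500 ≈ 0.853200

1 1 4869/5000
2 2 9399/10000
3 3 4601/5000
4 4 8933/10000
5 5 4313/5000
6 6 2133/2500
DF(3y) is solved at step 3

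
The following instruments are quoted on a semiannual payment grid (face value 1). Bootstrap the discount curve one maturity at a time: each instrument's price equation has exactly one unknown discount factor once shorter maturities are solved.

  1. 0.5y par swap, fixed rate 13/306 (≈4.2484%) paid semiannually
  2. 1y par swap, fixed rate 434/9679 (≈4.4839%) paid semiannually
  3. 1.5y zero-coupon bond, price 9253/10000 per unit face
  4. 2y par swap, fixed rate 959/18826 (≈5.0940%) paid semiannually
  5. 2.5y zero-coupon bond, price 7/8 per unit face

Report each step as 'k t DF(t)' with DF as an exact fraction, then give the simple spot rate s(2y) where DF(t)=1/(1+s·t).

1 1/2 612/625
2 1 4783/5000
3 3/2 9253/10000
4 2 9041/10000
5 5/2 7/8
s(2y) = (1/(9041/10000) − 1)/(2) = 959/18082 ≈ 5.3036%

step 1 [0.5y] swap r/2=13/612: DF=(1 − 13/612·(0))/(1+13/612) = 612/625 ≈ 0.979200
step 2 [1y] swap r/2=217/9679: DF=(1 − 217/9679·(0.979200))/(1+217/9679) = 4783/5000 ≈ 0.956600
step 3 [1.5y] zero: DF = P = 9253/10000 ≈ 0.925300
step 4 [2y] swap r/2=959/37652: DF=(1 − 959/37652·(0.979200+0.956600+0.925300))/(1+959/37652) = 9041/10000 ≈ 0.904100
step 5 [2.5y] zero: DF = P = 7/8 ≈ 0.875000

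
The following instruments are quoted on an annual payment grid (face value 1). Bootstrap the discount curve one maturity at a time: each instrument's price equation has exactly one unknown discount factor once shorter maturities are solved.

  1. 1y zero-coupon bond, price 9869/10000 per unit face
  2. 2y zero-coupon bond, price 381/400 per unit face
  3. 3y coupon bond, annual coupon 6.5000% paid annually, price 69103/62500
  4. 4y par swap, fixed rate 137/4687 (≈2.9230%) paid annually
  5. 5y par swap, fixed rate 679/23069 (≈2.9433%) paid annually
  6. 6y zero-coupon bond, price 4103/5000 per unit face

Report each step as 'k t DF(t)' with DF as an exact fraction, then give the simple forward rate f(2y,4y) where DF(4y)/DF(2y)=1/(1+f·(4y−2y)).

1 1 9869/10000
2 2 381/400
3 3 4599/5000
4 4 1113/1250
5 5 4321/5000
6 6 4103/5000
f(2y,4y) = ((381/400)/(1113/1250) − 1)/(2) = 207/5936 ≈ 3.4872%

step 1 [1y] zero: DF = P = 9869/10000 ≈ 0.986900
step 2 [2y] zero: DF = P = 381/400 ≈ 0.952500
step 3 [3y] bond c/1=13/200: DF=(69103/62500 − 13/200·(0.986900+0.952500))/(1+13/200) = 4599/5000 ≈ 0.919800
step 4 [4y] swap r/1=137/4687: DF=(1 − 137/4687·(0.986900+0.952500+0.919800))/(1+137/4687) = 1113/1250 ≈ 0.890400
step 5 [5y] swap r/1=679/23069: DF=(1 − 679/23069·(0.986900+0.952500+0.919800+0.890400))/(1+679/23069) = 4321/5000 ≈ 0.864200
step 6 [6y] zero: DF = P = 4103/5000 ≈ 0.820600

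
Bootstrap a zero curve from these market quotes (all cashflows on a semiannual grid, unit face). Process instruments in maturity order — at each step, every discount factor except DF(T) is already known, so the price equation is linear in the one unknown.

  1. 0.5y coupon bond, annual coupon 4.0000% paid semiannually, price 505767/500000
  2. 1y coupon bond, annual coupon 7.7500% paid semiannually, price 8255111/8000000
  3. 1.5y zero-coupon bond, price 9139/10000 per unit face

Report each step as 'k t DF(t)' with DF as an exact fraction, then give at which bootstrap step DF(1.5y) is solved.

1 1/2 9917/10000
2 1 2391/2500
3 3/2 9139/10000
DF(1.5y) is solved at step 3

step 1 [0.5y] bond c/2=1/50: DF=(505767/500000 − 1/50·(0))/(1+1/50) = 9917/10000 ≈ 0.991700
step 2 [1y] bond c/2=31/800: DF=(8255111/8000000 − 31/800·(0.991700))/(1+31/800) = 2391/2500 ≈ 0.956400
step 3 [1.5y] zero: DF = P = 9139/10000 ≈ 0.913900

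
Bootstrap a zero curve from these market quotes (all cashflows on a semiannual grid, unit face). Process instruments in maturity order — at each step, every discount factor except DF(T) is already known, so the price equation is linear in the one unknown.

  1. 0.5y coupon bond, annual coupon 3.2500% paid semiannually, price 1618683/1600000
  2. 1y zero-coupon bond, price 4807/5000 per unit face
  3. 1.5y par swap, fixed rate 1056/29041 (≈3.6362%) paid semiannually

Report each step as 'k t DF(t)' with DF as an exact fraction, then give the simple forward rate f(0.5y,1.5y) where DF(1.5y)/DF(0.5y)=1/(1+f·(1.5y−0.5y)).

step 1 [0.5y] bond c/2=13/800: DF=(1618683/1600000 − 13/800·(0))/(1+13/800) = 1991/2000 ≈ 0.995500
step 2 [1y] zero: DF = P = 4807/5000 ≈ 0.961400
step 3 [1.5y] swap r/2=528/29041: DF=(1 − 528/29041·(0.995500+0.961400))/(1+528/29041) = 592/625 ≈ 0.947200

1 1/2 1991/2000
2 1 4807/5000
3 3/2 592/625
f(0.5y,1.5y) = ((1991/2000)/(592/625) − 1)/(1) = 483/9472 ≈ 5.0992%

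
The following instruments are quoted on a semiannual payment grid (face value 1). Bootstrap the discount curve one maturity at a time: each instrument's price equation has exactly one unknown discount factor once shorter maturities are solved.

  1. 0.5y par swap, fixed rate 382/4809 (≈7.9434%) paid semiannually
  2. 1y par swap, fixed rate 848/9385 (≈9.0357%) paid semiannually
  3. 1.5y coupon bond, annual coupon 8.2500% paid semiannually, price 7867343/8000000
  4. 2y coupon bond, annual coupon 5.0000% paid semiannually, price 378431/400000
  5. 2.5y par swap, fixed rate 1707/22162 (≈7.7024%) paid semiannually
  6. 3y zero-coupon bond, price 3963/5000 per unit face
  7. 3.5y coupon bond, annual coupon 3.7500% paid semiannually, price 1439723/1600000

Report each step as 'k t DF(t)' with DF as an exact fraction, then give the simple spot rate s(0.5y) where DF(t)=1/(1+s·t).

step 1 [0.5y] swap r/2=191/4809: DF=(1 − 191/4809·(0))/(1+191/4809) = 4809/5000 ≈ 0.961800
step 2 [1y] swap r/2=424/9385: DF=(1 − 424/9385·(0.961800))/(1+424/9385) = 572/625 ≈ 0.915200
step 3 [1.5y] bond c/2=33/800: DF=(7867343/8000000 − 33/800·(0.961800+0.915200))/(1+33/800) = 8701/10000 ≈ 0.870100
step 4 [2y] bond c/2=1/40: DF=(378431/400000 − 1/40·(0.961800+0.915200+0.870100))/(1+1/40) = 107/125 ≈ 0.856000
step 5 [2.5y] swap r/2=1707/44324: DF=(1 − 1707/44324·(0.961800+0.915200+0.870100+0.856000))/(1+1707/44324) = 8293/10000 ≈ 0.829300
step 6 [3y] zero: DF = P = 3963/5000 ≈ 0.792600
step 7 [3.5y] bond c/2=3/160: DF=(1439723/1600000 − 3/160·(0.961800+0.915200+0.870100+0.856000+0.829300+0.792600))/(1+3/160) = 7871/10000 ≈ 0.787100

1 1/2 4809/5000
2 1 572/625
3 3/2 8701/10000
4 2 107/125
5 5/2 8293/10000
6 3 3963/5000
7 7/2 7871/10000
s(0.5y) = (1/(4809/5000) − 1)/(1/2) = 382/4809 ≈ 7.9434%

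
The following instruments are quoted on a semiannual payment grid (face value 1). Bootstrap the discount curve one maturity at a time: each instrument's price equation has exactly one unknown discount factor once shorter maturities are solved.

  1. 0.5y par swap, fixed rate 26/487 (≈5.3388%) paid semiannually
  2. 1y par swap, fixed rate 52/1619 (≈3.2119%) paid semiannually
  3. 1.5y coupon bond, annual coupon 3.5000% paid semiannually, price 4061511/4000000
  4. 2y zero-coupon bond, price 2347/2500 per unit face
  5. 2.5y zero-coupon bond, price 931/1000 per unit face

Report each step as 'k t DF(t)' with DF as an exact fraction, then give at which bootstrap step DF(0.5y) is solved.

1 1/2 487/500
2 1 1211/1250
3 3/2 1929/2000
4 2 2347/2500
5 5/2 931/1000
DF(0.5y) is solved at step 1

step 1 [0.5y] swap r/2=13/487: DF=(1 − 13/487·(0))/(1+13/487) = 487/500 ≈ 0.974000
step 2 [1y] swap r/2=26/1619: DF=(1 − 26/1619·(0.974000))/(1+26/1619) = 1211/1250 ≈ 0.968800
step 3 [1.5y] bond c/2=7/400: DF=(4061511/4000000 − 7/400·(0.974000+0.968800))/(1+7/400) = 1929/2000 ≈ 0.964500
step 4 [2y] zero: DF = P = 2347/2500 ≈ 0.938800
step 5 [2.5y] zero: DF = P = 931/1000 ≈ 0.931000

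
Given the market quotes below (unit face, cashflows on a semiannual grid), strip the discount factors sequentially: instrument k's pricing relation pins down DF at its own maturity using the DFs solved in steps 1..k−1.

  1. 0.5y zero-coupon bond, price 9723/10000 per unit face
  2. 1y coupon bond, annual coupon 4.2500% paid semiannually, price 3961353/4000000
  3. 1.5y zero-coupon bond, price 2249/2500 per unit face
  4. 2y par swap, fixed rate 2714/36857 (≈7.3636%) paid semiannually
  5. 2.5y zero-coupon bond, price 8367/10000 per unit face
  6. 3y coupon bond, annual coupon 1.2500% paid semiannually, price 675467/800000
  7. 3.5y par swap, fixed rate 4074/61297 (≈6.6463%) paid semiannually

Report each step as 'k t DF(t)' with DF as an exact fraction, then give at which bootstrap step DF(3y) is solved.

step 1 [0.5y] zero: DF = P = 9723/10000 ≈ 0.972300
step 2 [1y] bond c/2=17/800: DF=(3961353/4000000 − 17/800·(0.972300))/(1+17/800) = 1899/2000 ≈ 0.949500
step 3 [1.5y] zero: DF = P = 2249/2500 ≈ 0.899600
step 4 [2y] swap r/2=1357/36857: DF=(1 − 1357/36857·(0.972300+0.949500+0.899600))/(1+1357/36857) = 8643/10000 ≈ 0.864300
step 5 [2.5y] zero: DF = P = 8367/10000 ≈ 0.836700
step 6 [3y] bond c/2=1/160: DF=(675467/800000 − 1/160·(0.972300+0.949500+0.899600+0.864300+0.836700))/(1+1/160) = 811/1000 ≈ 0.811000
step 7 [3.5y] swap r/2=2037/61297: DF=(1 − 2037/61297·(0.972300+0.949500+0.899600+0.864300+0.836700+0.811000))/(1+2037/61297) = 7963/10000 ≈ 0.796300

1 1/2 9723/10000
2 1 1899/2000
3 3/2 2249/2500
4 2 8643/10000
5 5/2 8367/10000
6 3 811/1000
7 7/2 7963/10000
DF(3y) is solved at step 6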